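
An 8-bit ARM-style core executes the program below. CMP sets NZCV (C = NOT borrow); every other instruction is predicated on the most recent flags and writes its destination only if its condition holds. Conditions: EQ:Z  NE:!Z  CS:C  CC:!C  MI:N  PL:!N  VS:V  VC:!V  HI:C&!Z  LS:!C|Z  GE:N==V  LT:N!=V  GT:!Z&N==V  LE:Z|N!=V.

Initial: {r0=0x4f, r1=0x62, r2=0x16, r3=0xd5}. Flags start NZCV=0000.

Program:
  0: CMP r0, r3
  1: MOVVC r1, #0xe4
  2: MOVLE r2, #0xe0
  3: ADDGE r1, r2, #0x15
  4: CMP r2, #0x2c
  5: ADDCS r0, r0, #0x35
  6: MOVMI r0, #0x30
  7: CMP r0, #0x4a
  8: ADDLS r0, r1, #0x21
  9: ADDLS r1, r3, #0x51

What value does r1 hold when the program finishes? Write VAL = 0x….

[0] flags=0000 → (cmp)
[1] flags=0000 VC?T → r1=0xe4
[2] flags=0000 LE?F → skip
[3] flags=0000 GE?T → r1=0x2b
[4] flags=1000 → (cmp)
[5] flags=1000 CS?F → skip
[6] flags=1000 MI?T → r0=0x30
[7] flags=1000 → (cmp)
[8] flags=1000 LS?T → r0=0x4c
[9] flags=1000 LS?T → r1=0x26

VAL = 0x26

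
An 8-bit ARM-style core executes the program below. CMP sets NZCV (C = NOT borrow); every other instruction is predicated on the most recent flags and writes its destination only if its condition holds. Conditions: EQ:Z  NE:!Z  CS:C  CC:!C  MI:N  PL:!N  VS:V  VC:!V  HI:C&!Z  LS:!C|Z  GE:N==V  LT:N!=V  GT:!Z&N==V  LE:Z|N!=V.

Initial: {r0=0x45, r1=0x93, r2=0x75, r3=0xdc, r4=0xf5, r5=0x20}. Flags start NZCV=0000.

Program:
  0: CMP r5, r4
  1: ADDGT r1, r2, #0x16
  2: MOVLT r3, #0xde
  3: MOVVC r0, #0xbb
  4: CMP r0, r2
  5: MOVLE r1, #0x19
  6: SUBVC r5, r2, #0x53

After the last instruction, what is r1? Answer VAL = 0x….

VAL = 0x19

0: ✓ CMP  NZCV=0000
1: ✓ ADDGT  r1←0x8b
2: · MOVLT
3: ✓ MOVVC  r0←0xbb
4: ✓ CMP  NZCV=0011
5: ✓ MOVLE  r1←0x19
6: · SUBVC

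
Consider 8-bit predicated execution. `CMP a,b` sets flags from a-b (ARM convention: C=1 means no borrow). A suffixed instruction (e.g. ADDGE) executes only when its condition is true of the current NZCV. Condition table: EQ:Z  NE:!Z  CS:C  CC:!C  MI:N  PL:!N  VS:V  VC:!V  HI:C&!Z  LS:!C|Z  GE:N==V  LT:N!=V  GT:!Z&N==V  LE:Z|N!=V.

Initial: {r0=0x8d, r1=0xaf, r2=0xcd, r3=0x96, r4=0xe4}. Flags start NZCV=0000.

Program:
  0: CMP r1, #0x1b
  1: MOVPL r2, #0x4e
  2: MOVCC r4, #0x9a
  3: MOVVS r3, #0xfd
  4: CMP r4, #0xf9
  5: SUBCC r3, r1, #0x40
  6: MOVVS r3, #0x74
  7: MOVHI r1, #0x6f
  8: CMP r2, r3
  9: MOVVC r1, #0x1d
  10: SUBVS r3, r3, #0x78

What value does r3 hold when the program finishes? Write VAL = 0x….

VAL = 0xf7

[0] flags=1010 → (cmp)
[1] flags=1010 PL?F → skip
[2] flags=1010 CC?F → skip
[3] flags=1010 VS?F → skip
[4] flags=1000 → (cmp)
[5] flags=1000 CC?T → r3=0x6f
[6] flags=1000 VS?F → skip
[7] flags=1000 HI?F → skip
[8] flags=0011 → (cmp)
[9] flags=0011 VC?F → skip
[10] flags=0011 VS?T → r3=0xf7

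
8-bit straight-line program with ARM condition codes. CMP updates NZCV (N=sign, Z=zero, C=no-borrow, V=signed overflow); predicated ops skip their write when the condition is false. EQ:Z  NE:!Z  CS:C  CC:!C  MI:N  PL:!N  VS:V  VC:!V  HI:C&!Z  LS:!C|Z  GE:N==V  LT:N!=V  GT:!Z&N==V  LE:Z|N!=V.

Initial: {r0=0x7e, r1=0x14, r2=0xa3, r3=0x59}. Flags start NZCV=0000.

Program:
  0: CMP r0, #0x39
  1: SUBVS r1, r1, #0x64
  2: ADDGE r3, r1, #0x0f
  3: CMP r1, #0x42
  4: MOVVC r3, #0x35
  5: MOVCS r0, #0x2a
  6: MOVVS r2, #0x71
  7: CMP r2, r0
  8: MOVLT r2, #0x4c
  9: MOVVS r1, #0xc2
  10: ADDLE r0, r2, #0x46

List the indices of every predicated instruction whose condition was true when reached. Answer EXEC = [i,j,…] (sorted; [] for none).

0: ✓ CMP  NZCV=0010
1: · SUBVS
2: ✓ ADDGE  r3←0x23
3: ✓ CMP  NZCV=1000
4: ✓ MOVVC  r3←0x35
5: · MOVCS
6: · MOVVS
7: ✓ CMP  NZCV=0011
8: ✓ MOVLT  r2←0x4c
9: ✓ MOVVS  r1←0xc2
10: ✓ ADDLE  r0←0x92

EXEC = [2,4,8,9,10]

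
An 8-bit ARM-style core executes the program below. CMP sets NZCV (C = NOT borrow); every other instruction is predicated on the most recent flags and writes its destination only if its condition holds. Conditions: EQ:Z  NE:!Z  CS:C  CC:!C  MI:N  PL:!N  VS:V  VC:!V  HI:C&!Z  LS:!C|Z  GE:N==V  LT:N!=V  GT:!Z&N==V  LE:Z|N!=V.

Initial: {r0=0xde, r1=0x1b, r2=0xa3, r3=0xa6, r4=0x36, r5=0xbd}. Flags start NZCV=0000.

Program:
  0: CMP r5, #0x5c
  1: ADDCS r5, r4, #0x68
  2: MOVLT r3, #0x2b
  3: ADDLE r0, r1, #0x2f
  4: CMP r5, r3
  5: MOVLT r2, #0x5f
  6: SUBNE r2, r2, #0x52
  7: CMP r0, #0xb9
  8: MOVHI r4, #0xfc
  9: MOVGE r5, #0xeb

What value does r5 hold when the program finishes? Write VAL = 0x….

VAL = 0xeb

[0] flags=0011 → (cmp)
[1] flags=0011 CS?T → r5=0x9e
[2] flags=0011 LT?T → r3=0x2b
[3] flags=0011 LE?T → r0=0x4a
[4] flags=0011 → (cmp)
[5] flags=0011 LT?T → r2=0x5f
[6] flags=0011 NE?T → r2=0x0d
[7] flags=1001 → (cmp)
[8] flags=1001 HI?F → skip
[9] flags=1001 GE?T → r5=0xeb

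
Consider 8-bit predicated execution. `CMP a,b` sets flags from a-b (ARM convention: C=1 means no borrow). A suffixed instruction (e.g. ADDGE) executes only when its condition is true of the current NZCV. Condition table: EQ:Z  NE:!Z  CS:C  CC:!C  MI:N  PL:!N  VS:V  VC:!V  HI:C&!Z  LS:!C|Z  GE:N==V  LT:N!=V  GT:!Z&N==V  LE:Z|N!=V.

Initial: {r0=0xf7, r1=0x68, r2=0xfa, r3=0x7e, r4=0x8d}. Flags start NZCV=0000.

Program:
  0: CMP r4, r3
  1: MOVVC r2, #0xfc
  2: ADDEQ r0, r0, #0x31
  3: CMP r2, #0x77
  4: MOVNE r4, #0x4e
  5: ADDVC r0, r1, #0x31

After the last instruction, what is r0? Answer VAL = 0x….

VAL = 0x99

[0] flags=0011 → (cmp)
[1] flags=0011 VC?F → skip
[2] flags=0011 EQ?F → skip
[3] flags=1010 → (cmp)
[4] flags=1010 NE?T → r4=0x4e
[5] flags=1010 VC?T → r0=0x99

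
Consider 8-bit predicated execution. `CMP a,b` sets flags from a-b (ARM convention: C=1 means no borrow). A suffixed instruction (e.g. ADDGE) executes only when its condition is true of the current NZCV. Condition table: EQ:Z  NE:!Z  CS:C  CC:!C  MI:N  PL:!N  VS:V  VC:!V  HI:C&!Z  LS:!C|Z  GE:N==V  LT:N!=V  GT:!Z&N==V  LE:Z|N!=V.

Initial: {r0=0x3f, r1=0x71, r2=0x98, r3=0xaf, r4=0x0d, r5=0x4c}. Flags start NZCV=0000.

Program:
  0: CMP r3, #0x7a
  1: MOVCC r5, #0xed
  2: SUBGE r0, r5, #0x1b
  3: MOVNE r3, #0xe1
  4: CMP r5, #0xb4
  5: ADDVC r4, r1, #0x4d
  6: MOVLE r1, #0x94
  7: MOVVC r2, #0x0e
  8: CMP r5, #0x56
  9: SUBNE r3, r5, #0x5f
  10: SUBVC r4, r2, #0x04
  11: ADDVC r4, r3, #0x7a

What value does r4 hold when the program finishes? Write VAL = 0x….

0: ✓ CMP  NZCV=0011
1: · MOVCC
2: · SUBGE
3: ✓ MOVNE  r3←0xe1
4: ✓ CMP  NZCV=1001
5: · ADDVC
6: · MOVLE
7: · MOVVC
8: ✓ CMP  NZCV=1000
9: ✓ SUBNE  r3←0xed
10: ✓ SUBVC  r4←0x94
11: ✓ ADDVC  r4←0x67

VAL = 0x67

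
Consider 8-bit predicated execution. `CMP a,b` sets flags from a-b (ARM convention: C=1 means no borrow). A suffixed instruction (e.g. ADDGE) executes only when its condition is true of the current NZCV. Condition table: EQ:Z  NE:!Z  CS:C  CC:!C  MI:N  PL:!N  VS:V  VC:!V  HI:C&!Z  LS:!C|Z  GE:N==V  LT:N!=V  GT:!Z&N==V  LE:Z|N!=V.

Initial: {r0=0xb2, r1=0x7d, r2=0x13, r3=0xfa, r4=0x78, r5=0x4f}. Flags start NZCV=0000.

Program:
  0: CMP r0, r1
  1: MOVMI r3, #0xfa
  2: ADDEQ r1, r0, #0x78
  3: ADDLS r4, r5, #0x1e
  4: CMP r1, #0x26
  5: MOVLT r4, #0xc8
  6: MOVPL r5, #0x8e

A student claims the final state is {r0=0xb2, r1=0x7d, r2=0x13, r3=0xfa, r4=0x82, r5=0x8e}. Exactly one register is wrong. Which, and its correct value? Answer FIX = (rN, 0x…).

0: ✓ CMP  NZCV=0011
1: · MOVMI
2: · ADDEQ
3: · ADDLS
4: ✓ CMP  NZCV=0010
5: · MOVLT
6: ✓ MOVPL  r5←0x8e

FIX = (r4, 0x78)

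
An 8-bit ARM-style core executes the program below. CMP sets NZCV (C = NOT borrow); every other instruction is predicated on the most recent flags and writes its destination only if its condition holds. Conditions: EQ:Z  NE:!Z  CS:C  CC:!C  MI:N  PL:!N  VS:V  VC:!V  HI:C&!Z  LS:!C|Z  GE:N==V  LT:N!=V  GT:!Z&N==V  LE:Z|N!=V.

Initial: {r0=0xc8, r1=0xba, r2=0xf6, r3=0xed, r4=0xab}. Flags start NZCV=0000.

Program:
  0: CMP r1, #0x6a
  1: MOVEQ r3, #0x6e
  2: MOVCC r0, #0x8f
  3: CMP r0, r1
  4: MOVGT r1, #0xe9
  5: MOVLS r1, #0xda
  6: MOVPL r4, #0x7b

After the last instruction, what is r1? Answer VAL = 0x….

[0] flags=0011 → (cmp)
[1] flags=0011 EQ?F → skip
[2] flags=0011 CC?F → skip
[3] flags=0010 → (cmp)
[4] flags=0010 GT?T → r1=0xe9
[5] flags=0010 LS?F → skip
[6] flags=0010 PL?T → r4=0x7b

VAL = 0xe9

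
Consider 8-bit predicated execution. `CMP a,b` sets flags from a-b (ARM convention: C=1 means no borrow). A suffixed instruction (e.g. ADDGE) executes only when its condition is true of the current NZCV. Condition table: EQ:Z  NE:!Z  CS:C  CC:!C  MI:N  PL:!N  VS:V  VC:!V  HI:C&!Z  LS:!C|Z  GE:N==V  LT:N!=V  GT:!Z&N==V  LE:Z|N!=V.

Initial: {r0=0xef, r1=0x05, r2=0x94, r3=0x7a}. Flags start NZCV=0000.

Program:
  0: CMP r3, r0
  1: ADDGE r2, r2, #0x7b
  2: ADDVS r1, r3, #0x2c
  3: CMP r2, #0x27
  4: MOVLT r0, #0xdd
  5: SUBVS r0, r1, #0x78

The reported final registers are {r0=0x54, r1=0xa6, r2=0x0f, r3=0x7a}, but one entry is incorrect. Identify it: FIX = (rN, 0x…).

FIX = (r0, 0xdd)

[0] flags=1001 → (cmp)
[1] flags=1001 GE?T → r2=0x0f
[2] flags=1001 VS?T → r1=0xa6
[3] flags=1000 → (cmp)
[4] flags=1000 LT?T → r0=0xdd
[5] flags=1000 VS?F → skip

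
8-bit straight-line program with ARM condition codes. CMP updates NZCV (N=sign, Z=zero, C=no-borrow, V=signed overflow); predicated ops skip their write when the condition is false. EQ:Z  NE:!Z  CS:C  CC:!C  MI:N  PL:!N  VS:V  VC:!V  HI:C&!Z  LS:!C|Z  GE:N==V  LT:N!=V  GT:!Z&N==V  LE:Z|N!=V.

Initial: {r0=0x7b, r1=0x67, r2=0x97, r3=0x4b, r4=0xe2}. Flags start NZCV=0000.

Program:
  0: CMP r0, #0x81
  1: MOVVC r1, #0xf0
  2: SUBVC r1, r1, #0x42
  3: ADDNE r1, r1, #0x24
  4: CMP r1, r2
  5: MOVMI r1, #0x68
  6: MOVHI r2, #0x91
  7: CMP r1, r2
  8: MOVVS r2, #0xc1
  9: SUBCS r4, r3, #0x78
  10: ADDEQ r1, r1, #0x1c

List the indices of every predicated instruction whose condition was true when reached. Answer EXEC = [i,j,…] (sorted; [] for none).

EXEC = [3,5,8]

[0] flags=1001 → (cmp)
[1] flags=1001 VC?F → skip
[2] flags=1001 VC?F → skip
[3] flags=1001 NE?T → r1=0x8b
[4] flags=1000 → (cmp)
[5] flags=1000 MI?T → r1=0x68
[6] flags=1000 HI?F → skip
[7] flags=1001 → (cmp)
[8] flags=1001 VS?T → r2=0xc1
[9] flags=1001 CS?F → skip
[10] flags=1001 EQ?F → skip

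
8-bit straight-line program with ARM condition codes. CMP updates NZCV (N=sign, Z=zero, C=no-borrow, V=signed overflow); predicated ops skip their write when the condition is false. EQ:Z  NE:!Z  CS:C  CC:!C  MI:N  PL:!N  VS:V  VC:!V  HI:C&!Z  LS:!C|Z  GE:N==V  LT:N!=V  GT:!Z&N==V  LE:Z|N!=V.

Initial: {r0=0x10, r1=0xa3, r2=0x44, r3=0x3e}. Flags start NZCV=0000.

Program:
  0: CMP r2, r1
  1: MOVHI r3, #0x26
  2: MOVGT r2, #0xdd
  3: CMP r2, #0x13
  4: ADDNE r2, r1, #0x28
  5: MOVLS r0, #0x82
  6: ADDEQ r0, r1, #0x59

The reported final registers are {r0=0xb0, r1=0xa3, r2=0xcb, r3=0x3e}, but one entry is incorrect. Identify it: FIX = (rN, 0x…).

0: ✓ CMP  NZCV=1001
1: · MOVHI
2: ✓ MOVGT  r2←0xdd
3: ✓ CMP  NZCV=1010
4: ✓ ADDNE  r2←0xcb
5: · MOVLS
6: · ADDEQ

FIX = (r0, 0x10)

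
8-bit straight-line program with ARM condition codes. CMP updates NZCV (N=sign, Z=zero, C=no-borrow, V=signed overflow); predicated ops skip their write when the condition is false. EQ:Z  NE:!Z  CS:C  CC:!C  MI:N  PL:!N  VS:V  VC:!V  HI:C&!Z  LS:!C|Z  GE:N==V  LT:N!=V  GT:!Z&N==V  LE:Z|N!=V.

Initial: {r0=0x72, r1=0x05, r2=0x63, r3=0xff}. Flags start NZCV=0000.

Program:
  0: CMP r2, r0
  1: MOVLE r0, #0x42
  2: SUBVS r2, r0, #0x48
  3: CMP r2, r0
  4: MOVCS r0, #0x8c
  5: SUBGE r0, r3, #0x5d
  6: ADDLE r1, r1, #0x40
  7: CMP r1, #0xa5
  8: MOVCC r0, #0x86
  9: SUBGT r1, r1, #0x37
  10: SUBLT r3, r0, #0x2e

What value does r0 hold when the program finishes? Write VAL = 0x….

[0] flags=1000 → (cmp)
[1] flags=1000 LE?T → r0=0x42
[2] flags=1000 VS?F → skip
[3] flags=0010 → (cmp)
[4] flags=0010 CS?T → r0=0x8c
[5] flags=0010 GE?T → r0=0xa2
[6] flags=0010 LE?F → skip
[7] flags=0000 → (cmp)
[8] flags=0000 CC?T → r0=0x86
[9] flags=0000 GT?T → r1=0xce
[10] flags=0000 LT?F → skip

VAL = 0x86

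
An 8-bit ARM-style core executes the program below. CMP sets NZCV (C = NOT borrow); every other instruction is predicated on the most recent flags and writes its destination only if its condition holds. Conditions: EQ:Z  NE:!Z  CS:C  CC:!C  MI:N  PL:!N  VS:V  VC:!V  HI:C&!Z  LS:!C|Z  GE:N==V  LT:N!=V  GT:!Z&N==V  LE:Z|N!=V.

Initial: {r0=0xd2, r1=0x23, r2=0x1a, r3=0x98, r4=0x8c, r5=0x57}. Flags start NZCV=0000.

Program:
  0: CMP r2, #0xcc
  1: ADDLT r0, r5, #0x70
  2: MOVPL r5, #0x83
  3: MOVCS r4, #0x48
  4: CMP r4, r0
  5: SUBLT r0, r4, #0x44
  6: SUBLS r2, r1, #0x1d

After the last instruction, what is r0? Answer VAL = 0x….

VAL = 0x48

[0] flags=0000 → (cmp)
[1] flags=0000 LT?F → skip
[2] flags=0000 PL?T → r5=0x83
[3] flags=0000 CS?F → skip
[4] flags=1000 → (cmp)
[5] flags=1000 LT?T → r0=0x48
[6] flags=1000 LS?T → r2=0x06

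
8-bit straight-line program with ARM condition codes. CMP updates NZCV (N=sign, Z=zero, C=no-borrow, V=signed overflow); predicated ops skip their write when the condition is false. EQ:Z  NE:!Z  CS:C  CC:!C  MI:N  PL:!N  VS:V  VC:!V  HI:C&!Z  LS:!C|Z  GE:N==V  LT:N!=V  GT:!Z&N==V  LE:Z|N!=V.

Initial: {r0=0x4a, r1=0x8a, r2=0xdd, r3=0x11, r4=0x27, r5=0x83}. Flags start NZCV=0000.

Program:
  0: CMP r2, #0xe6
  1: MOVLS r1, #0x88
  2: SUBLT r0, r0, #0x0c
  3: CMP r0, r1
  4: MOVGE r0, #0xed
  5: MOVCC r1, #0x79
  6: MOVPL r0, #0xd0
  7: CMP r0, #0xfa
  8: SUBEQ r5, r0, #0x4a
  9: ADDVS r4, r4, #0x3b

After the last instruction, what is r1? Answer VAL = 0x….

[0] flags=1000 → (cmp)
[1] flags=1000 LS?T → r1=0x88
[2] flags=1000 LT?T → r0=0x3e
[3] flags=1001 → (cmp)
[4] flags=1001 GE?T → r0=0xed
[5] flags=1001 CC?T → r1=0x79
[6] flags=1001 PL?F → skip
[7] flags=1000 → (cmp)
[8] flags=1000 EQ?F → skip
[9] flags=1000 VS?F → skip

VAL = 0x79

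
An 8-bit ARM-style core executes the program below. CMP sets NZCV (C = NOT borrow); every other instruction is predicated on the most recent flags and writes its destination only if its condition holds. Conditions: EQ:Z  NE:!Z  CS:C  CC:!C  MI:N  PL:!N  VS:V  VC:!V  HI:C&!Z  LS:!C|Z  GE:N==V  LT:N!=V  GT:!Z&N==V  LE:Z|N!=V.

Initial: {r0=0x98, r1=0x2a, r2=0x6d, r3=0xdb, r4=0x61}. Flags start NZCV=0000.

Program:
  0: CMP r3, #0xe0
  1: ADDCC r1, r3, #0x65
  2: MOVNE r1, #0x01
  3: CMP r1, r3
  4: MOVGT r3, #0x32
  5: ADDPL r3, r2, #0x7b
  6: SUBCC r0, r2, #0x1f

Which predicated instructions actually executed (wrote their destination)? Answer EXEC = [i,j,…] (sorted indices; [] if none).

[0] flags=1000 → (cmp)
[1] flags=1000 CC?T → r1=0x40
[2] flags=1000 NE?T → r1=0x01
[3] flags=0000 → (cmp)
[4] flags=0000 GT?T → r3=0x32
[5] flags=0000 PL?T → r3=0xe8
[6] flags=0000 CC?T → r0=0x4e

EXEC = [1,2,4,5,6]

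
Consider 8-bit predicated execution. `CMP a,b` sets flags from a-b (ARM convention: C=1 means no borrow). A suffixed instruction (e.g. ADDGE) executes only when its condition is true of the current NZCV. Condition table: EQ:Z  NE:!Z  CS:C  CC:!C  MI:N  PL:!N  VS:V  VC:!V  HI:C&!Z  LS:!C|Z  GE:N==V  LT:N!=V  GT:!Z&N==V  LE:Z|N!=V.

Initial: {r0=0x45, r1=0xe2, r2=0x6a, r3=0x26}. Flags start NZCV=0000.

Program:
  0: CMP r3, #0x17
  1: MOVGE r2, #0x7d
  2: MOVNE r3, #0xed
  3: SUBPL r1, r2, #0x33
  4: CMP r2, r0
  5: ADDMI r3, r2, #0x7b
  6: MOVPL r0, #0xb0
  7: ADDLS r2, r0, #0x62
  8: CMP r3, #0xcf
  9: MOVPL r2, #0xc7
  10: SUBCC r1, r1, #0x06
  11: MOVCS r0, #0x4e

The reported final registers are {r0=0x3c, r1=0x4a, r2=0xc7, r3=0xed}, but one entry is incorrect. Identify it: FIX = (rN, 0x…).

0: ✓ CMP  NZCV=0010
1: ✓ MOVGE  r2←0x7d
2: ✓ MOVNE  r3←0xed
3: ✓ SUBPL  r1←0x4a
4: ✓ CMP  NZCV=0010
5: · ADDMI
6: ✓ MOVPL  r0←0xb0
7: · ADDLS
8: ✓ CMP  NZCV=0010
9: ✓ MOVPL  r2←0xc7
10: · SUBCC
11: ✓ MOVCS  r0←0x4e

FIX = (r0, 0x4e)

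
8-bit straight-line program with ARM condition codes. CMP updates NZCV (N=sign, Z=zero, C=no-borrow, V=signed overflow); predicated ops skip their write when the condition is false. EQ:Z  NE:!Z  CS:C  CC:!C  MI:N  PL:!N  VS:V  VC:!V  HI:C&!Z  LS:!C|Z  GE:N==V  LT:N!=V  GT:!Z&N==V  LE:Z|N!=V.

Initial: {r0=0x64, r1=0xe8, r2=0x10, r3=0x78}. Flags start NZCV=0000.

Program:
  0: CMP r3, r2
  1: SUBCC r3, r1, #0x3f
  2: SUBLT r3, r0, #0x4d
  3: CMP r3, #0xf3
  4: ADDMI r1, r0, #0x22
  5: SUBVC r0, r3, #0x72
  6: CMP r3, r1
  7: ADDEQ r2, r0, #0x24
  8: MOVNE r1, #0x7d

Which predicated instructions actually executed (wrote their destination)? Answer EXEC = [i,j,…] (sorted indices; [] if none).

0: ✓ CMP  NZCV=0010
1: · SUBCC
2: · SUBLT
3: ✓ CMP  NZCV=1001
4: ✓ ADDMI  r1←0x86
5: · SUBVC
6: ✓ CMP  NZCV=1001
7: · ADDEQ
8: ✓ MOVNE  r1←0x7d

EXEC = [4,8]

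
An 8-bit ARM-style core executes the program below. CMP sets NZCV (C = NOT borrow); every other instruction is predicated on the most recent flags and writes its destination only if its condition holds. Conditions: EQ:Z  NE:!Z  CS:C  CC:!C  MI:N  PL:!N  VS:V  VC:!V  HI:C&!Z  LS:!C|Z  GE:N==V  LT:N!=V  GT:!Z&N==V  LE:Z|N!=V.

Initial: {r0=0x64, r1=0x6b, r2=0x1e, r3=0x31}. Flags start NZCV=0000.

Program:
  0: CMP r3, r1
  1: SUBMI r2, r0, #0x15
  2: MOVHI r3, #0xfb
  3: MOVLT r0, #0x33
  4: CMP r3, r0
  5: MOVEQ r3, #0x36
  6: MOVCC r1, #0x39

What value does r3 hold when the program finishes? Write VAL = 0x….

VAL = 0x31

0: ✓ CMP  NZCV=1000
1: ✓ SUBMI  r2←0x4f
2: · MOVHI
3: ✓ MOVLT  r0←0x33
4: ✓ CMP  NZCV=1000
5: · MOVEQ
6: ✓ MOVCC  r1←0x39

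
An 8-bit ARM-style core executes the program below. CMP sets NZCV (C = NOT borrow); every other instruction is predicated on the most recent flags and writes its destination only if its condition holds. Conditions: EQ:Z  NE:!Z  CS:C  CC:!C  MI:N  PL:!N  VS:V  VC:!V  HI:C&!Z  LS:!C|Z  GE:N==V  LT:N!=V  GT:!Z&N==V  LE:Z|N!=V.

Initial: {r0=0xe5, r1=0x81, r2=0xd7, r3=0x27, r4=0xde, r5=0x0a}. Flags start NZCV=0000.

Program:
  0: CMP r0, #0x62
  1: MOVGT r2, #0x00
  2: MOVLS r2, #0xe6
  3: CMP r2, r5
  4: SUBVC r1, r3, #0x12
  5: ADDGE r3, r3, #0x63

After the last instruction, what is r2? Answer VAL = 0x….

VAL = 0xd7

0: ✓ CMP  NZCV=1010
1: · MOVGT
2: · MOVLS
3: ✓ CMP  NZCV=1010
4: ✓ SUBVC  r1←0x15
5: · ADDGE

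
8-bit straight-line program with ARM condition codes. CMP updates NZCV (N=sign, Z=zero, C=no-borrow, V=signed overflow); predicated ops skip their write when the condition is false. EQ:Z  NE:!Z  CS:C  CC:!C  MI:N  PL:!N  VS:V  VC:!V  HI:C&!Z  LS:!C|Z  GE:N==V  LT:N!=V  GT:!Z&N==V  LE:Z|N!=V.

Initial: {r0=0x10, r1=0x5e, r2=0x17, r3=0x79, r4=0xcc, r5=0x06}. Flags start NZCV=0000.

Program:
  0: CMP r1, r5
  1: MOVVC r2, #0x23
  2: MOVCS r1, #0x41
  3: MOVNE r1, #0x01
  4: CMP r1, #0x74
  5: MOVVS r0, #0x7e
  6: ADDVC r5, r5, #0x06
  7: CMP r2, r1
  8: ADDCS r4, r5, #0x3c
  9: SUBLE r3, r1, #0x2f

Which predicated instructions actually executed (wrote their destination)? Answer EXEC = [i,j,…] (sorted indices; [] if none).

EXEC = [1,2,3,6,8]

0: ✓ CMP  NZCV=0010
1: ✓ MOVVC  r2←0x23
2: ✓ MOVCS  r1←0x41
3: ✓ MOVNE  r1←0x01
4: ✓ CMP  NZCV=1000
5: · MOVVS
6: ✓ ADDVC  r5←0x0c
7: ✓ CMP  NZCV=0010
8: ✓ ADDCS  r4←0x48
9: · SUBLE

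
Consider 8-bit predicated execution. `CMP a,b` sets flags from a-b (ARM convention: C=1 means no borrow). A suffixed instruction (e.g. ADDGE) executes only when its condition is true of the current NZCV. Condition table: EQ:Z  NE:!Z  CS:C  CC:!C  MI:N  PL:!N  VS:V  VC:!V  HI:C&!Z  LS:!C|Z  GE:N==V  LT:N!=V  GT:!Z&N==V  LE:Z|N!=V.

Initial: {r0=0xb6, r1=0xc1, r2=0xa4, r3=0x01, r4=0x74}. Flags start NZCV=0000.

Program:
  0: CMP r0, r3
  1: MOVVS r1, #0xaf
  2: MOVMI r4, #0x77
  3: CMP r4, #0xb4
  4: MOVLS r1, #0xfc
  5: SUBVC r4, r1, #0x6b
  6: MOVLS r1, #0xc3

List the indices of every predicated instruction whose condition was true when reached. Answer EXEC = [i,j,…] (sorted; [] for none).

0: ✓ CMP  NZCV=1010
1: · MOVVS
2: ✓ MOVMI  r4←0x77
3: ✓ CMP  NZCV=1001
4: ✓ MOVLS  r1←0xfc
5: · SUBVC
6: ✓ MOVLS  r1←0xc3

EXEC = [2,4,6]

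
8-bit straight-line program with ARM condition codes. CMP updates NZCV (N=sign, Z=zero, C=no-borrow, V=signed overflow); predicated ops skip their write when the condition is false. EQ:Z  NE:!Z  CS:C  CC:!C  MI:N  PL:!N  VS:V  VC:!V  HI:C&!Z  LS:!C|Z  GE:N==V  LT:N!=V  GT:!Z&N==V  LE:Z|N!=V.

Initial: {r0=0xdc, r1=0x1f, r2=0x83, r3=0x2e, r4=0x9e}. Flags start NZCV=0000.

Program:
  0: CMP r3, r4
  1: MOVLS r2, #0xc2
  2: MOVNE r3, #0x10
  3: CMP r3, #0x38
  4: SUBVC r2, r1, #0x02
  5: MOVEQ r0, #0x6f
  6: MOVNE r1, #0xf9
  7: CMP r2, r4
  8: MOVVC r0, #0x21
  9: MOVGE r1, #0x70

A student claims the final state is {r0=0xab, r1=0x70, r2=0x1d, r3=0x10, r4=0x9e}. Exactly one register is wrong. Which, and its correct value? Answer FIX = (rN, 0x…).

FIX = (r0, 0x21)

0: ✓ CMP  NZCV=1001
1: ✓ MOVLS  r2←0xc2
2: ✓ MOVNE  r3←0x10
3: ✓ CMP  NZCV=1000
4: ✓ SUBVC  r2←0x1d
5: · MOVEQ
6: ✓ MOVNE  r1←0xf9
7: ✓ CMP  NZCV=0000
8: ✓ MOVVC  r0←0x21
9: ✓ MOVGE  r1←0x70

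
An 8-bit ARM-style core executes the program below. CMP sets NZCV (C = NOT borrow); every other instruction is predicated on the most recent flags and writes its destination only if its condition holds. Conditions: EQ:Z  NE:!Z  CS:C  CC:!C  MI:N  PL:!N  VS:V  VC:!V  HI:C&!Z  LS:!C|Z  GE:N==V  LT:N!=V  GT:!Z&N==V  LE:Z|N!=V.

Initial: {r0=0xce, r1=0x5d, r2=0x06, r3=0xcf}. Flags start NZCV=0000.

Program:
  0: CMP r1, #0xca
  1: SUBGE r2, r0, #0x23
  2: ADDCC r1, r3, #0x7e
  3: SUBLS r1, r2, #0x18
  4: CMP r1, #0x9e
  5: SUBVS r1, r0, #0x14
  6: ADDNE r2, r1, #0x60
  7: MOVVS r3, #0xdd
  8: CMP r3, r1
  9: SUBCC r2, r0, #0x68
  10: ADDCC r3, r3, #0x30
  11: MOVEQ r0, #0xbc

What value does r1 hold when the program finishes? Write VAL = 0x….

VAL = 0x93

0: ✓ CMP  NZCV=1001
1: ✓ SUBGE  r2←0xab
2: ✓ ADDCC  r1←0x4d
3: ✓ SUBLS  r1←0x93
4: ✓ CMP  NZCV=1000
5: · SUBVS
6: ✓ ADDNE  r2←0xf3
7: · MOVVS
8: ✓ CMP  NZCV=0010
9: · SUBCC
10: · ADDCC
11: · MOVEQ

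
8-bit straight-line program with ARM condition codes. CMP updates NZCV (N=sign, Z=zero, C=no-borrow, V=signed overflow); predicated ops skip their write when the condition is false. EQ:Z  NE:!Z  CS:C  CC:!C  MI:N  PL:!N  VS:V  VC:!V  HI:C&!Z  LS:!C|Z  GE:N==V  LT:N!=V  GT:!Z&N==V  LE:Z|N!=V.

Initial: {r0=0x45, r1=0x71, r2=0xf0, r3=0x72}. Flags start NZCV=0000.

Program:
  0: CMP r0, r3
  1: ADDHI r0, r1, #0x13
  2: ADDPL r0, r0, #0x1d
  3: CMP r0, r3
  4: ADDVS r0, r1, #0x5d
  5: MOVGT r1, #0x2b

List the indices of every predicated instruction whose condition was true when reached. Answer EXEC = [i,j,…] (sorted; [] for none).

0: ✓ CMP  NZCV=1000
1: · ADDHI
2: · ADDPL
3: ✓ CMP  NZCV=1000
4: · ADDVS
5: · MOVGT

EXEC = []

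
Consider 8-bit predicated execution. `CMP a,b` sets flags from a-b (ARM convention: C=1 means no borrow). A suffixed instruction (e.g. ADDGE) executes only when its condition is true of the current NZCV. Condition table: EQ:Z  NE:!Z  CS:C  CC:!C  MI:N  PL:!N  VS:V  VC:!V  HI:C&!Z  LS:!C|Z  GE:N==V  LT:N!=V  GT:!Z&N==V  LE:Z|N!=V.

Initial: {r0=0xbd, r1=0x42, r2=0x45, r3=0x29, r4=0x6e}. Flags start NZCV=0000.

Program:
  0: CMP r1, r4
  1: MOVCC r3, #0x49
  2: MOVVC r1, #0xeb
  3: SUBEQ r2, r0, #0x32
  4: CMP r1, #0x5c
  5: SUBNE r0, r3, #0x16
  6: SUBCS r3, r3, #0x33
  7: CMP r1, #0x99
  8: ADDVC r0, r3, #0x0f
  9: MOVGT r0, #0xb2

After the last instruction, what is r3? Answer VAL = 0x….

VAL = 0x16

0: ✓ CMP  NZCV=1000
1: ✓ MOVCC  r3←0x49
2: ✓ MOVVC  r1←0xeb
3: · SUBEQ
4: ✓ CMP  NZCV=1010
5: ✓ SUBNE  r0←0x33
6: ✓ SUBCS  r3←0x16
7: ✓ CMP  NZCV=0010
8: ✓ ADDVC  r0←0x25
9: ✓ MOVGT  r0←0xb2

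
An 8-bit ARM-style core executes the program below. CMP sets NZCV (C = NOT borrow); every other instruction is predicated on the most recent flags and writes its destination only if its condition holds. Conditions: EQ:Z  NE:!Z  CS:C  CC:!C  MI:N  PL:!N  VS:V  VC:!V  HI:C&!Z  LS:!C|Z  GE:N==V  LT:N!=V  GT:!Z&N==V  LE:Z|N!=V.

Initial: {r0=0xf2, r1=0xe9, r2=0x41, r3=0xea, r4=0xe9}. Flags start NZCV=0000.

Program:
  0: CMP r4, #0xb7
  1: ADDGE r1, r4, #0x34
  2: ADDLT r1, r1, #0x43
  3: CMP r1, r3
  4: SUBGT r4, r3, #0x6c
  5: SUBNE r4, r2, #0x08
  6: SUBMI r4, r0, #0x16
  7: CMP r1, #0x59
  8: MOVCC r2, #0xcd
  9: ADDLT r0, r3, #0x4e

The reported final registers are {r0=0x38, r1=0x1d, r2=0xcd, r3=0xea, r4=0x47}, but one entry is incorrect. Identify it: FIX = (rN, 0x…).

FIX = (r4, 0x39)

[0] flags=0010 → (cmp)
[1] flags=0010 GE?T → r1=0x1d
[2] flags=0010 LT?F → skip
[3] flags=0000 → (cmp)
[4] flags=0000 GT?T → r4=0x7e
[5] flags=0000 NE?T → r4=0x39
[6] flags=0000 MI?F → skip
[7] flags=1000 → (cmp)
[8] flags=1000 CC?T → r2=0xcd
[9] flags=1000 LT?T → r0=0x38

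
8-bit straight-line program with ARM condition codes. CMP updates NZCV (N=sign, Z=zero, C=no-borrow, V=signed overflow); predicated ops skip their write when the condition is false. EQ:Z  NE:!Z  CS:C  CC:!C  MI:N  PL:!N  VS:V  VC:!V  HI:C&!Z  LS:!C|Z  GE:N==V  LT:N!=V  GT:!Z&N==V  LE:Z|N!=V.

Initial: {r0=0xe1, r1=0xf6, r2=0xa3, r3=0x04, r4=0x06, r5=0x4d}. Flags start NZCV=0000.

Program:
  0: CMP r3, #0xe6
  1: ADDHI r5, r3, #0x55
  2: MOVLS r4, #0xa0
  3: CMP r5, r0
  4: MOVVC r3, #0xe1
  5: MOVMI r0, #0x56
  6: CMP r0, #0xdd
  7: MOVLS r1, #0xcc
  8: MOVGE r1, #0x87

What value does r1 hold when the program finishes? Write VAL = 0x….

VAL = 0x87

[0] flags=0000 → (cmp)
[1] flags=0000 HI?F → skip
[2] flags=0000 LS?T → r4=0xa0
[3] flags=0000 → (cmp)
[4] flags=0000 VC?T → r3=0xe1
[5] flags=0000 MI?F → skip
[6] flags=0010 → (cmp)
[7] flags=0010 LS?F → skip
[8] flags=0010 GE?T → r1=0x87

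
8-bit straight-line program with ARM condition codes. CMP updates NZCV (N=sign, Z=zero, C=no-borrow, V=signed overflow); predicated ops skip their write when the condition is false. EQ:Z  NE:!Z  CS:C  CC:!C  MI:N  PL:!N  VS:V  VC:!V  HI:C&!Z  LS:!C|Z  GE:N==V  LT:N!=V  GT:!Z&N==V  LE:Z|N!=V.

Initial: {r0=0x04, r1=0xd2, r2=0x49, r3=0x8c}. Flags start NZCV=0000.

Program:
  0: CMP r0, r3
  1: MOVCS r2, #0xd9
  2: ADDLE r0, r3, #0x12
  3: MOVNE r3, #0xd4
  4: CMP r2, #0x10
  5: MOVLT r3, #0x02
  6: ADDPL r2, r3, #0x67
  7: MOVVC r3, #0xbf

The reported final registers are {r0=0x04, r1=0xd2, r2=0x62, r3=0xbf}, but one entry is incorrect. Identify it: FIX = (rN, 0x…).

FIX = (r2, 0x3b)

0: ✓ CMP  NZCV=0000
1: · MOVCS
2: · ADDLE
3: ✓ MOVNE  r3←0xd4
4: ✓ CMP  NZCV=0010
5: · MOVLT
6: ✓ ADDPL  r2←0x3b
7: ✓ MOVVC  r3←0xbf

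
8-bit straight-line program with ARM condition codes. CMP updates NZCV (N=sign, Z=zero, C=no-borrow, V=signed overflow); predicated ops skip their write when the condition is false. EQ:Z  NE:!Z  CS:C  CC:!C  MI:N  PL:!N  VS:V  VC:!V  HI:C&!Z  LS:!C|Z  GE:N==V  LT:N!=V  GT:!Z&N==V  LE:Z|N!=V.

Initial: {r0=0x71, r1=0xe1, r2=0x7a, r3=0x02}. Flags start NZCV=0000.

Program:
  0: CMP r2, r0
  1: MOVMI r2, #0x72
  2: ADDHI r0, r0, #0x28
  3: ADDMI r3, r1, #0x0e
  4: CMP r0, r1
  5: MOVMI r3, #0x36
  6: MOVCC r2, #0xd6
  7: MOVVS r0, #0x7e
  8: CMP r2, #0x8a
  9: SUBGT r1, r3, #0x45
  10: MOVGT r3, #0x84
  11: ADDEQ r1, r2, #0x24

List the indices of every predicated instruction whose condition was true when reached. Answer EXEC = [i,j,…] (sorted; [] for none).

EXEC = [2,5,6,9,10]

[0] flags=0010 → (cmp)
[1] flags=0010 MI?F → skip
[2] flags=0010 HI?T → r0=0x99
[3] flags=0010 MI?F → skip
[4] flags=1000 → (cmp)
[5] flags=1000 MI?T → r3=0x36
[6] flags=1000 CC?T → r2=0xd6
[7] flags=1000 VS?F → skip
[8] flags=0010 → (cmp)
[9] flags=0010 GT?T → r1=0xf1
[10] flags=0010 GT?T → r3=0x84
[11] flags=0010 EQ?F → skip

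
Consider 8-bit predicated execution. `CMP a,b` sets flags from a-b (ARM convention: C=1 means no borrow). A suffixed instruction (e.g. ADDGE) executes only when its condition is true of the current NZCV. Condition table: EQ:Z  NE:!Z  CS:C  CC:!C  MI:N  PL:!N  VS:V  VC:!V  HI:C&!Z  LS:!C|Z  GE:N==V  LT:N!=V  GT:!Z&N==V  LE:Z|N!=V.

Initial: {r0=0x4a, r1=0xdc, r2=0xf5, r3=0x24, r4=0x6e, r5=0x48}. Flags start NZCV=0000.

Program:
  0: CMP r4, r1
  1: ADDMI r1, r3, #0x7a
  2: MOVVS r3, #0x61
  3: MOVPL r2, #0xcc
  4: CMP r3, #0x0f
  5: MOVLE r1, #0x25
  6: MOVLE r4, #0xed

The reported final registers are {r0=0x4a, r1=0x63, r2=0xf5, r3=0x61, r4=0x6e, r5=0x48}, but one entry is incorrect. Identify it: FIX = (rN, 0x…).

[0] flags=1001 → (cmp)
[1] flags=1001 MI?T → r1=0x9e
[2] flags=1001 VS?T → r3=0x61
[3] flags=1001 PL?F → skip
[4] flags=0010 → (cmp)
[5] flags=0010 LE?F → skip
[6] flags=0010 LE?F → skip

FIX = (r1, 0x9e)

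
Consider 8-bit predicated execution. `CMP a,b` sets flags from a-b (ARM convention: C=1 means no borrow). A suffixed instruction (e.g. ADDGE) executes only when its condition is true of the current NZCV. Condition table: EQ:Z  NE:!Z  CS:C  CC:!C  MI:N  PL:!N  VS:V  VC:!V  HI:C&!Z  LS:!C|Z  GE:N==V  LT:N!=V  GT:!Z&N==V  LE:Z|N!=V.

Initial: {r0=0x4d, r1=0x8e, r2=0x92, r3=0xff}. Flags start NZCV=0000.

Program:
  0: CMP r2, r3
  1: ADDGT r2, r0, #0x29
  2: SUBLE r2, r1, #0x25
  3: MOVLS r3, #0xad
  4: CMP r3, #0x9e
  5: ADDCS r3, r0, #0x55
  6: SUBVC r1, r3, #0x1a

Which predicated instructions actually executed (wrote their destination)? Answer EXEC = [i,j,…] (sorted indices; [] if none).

0: ✓ CMP  NZCV=1000
1: · ADDGT
2: ✓ SUBLE  r2←0x69
3: ✓ MOVLS  r3←0xad
4: ✓ CMP  NZCV=0010
5: ✓ ADDCS  r3←0xa2
6: ✓ SUBVC  r1←0x88

EXEC = [2,3,5,6]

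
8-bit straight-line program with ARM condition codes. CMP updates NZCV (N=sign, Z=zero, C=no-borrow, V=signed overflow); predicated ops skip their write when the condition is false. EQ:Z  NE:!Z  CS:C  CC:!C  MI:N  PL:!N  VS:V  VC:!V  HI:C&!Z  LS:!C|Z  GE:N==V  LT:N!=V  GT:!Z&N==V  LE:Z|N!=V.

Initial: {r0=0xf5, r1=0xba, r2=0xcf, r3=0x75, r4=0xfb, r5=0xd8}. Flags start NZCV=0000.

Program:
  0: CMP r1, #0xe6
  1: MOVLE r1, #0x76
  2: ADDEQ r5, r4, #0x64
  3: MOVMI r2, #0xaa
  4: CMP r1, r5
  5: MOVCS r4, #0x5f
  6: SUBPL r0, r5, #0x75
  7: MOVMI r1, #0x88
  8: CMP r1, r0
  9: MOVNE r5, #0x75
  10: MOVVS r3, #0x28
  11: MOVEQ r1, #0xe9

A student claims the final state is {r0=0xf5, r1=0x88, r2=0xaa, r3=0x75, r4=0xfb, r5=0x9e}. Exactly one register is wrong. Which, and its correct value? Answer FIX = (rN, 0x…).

FIX = (r5, 0x75)

0: ✓ CMP  NZCV=1000
1: ✓ MOVLE  r1←0x76
2: · ADDEQ
3: ✓ MOVMI  r2←0xaa
4: ✓ CMP  NZCV=1001
5: · MOVCS
6: · SUBPL
7: ✓ MOVMI  r1←0x88
8: ✓ CMP  NZCV=1000
9: ✓ MOVNE  r5←0x75
10: · MOVVS
11: · MOVEQ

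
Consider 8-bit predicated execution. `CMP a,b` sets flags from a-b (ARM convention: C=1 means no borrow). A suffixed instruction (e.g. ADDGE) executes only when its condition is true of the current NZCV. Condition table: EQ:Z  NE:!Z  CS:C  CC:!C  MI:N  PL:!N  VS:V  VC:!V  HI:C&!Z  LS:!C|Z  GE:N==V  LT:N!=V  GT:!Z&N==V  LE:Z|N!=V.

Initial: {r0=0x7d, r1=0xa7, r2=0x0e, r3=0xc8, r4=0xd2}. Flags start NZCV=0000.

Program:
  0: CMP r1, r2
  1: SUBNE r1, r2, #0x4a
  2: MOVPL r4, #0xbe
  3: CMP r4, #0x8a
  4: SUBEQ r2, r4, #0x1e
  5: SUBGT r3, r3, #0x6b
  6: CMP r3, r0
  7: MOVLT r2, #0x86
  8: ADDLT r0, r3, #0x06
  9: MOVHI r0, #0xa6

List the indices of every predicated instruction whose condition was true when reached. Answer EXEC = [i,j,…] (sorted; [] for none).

EXEC = [1,5,7,8]

0: ✓ CMP  NZCV=1010
1: ✓ SUBNE  r1←0xc4
2: · MOVPL
3: ✓ CMP  NZCV=0010
4: · SUBEQ
5: ✓ SUBGT  r3←0x5d
6: ✓ CMP  NZCV=1000
7: ✓ MOVLT  r2←0x86
8: ✓ ADDLT  r0←0x63
9: · MOVHI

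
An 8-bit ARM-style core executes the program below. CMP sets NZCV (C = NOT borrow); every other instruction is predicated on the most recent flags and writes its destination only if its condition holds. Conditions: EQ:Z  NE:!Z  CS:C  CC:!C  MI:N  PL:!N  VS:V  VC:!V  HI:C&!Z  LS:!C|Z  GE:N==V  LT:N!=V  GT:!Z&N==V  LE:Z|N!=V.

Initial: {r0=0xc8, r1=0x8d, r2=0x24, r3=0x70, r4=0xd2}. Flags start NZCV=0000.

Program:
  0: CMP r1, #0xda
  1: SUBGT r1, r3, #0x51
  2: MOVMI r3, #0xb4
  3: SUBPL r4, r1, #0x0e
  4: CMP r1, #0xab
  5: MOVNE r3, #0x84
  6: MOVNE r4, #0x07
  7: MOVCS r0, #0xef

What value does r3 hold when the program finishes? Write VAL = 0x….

VAL = 0x84

[0] flags=1000 → (cmp)
[1] flags=1000 GT?F → skip
[2] flags=1000 MI?T → r3=0xb4
[3] flags=1000 PL?F → skip
[4] flags=1000 → (cmp)
[5] flags=1000 NE?T → r3=0x84
[6] flags=1000 NE?T → r4=0x07
[7] flags=1000 CS?F → skip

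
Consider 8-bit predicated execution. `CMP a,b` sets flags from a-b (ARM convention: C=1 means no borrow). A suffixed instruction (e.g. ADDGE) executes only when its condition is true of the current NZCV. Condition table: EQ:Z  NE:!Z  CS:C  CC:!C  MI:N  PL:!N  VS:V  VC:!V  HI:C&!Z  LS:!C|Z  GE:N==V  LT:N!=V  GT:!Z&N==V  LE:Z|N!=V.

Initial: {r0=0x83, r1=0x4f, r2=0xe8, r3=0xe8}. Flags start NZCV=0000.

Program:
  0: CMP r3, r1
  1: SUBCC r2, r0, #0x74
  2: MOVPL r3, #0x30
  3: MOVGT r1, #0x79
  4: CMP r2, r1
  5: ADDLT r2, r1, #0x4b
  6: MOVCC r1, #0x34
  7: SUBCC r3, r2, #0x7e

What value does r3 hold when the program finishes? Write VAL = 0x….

0: ✓ CMP  NZCV=1010
1: · SUBCC
2: · MOVPL
3: · MOVGT
4: ✓ CMP  NZCV=1010
5: ✓ ADDLT  r2←0x9a
6: · MOVCC
7: · SUBCC

VAL = 0xe8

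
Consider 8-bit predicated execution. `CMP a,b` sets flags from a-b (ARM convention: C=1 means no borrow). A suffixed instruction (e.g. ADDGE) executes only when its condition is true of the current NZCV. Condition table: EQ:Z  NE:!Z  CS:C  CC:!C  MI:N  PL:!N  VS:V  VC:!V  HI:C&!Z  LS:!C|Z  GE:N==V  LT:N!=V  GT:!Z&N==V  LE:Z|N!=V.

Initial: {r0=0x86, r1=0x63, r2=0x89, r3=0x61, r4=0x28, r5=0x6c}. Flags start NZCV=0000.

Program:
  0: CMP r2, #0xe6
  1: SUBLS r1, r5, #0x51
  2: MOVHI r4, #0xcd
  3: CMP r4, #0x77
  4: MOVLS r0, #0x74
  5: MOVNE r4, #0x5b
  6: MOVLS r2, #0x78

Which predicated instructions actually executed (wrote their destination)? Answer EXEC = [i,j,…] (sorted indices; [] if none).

[0] flags=1000 → (cmp)
[1] flags=1000 LS?T → r1=0x1b
[2] flags=1000 HI?F → skip
[3] flags=1000 → (cmp)
[4] flags=1000 LS?T → r0=0x74
[5] flags=1000 NE?T → r4=0x5b
[6] flags=1000 LS?T → r2=0x78

EXEC = [1,4,5,6]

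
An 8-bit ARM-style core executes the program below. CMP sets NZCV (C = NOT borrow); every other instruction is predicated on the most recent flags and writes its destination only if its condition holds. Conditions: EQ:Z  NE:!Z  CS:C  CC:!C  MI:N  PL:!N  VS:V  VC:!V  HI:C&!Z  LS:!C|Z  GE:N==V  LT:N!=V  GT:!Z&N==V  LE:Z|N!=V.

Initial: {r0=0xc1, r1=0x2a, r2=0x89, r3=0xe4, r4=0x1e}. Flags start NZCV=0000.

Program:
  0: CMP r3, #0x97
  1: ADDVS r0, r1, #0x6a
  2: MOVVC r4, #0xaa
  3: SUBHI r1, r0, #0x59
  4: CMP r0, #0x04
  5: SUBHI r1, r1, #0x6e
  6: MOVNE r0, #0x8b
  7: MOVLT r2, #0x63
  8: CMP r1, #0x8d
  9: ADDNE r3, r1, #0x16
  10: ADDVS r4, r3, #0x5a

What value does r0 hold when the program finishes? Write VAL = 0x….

VAL = 0x8b

[0] flags=0010 → (cmp)
[1] flags=0010 VS?F → skip
[2] flags=0010 VC?T → r4=0xaa
[3] flags=0010 HI?T → r1=0x68
[4] flags=1010 → (cmp)
[5] flags=1010 HI?T → r1=0xfa
[6] flags=1010 NE?T → r0=0x8b
[7] flags=1010 LT?T → r2=0x63
[8] flags=0010 → (cmp)
[9] flags=0010 NE?T → r3=0x10
[10] flags=0010 VS?F → skip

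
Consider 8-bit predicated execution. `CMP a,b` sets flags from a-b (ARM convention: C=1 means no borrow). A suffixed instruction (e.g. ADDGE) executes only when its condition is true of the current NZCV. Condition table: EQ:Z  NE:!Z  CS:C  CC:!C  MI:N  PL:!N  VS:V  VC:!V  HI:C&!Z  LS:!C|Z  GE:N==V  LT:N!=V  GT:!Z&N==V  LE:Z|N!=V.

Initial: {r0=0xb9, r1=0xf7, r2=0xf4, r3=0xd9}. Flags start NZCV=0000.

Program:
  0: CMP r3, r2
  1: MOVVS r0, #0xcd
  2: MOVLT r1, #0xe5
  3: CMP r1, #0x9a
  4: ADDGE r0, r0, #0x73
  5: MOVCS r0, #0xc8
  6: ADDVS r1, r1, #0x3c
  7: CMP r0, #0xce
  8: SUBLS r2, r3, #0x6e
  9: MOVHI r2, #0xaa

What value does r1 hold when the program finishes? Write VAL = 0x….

0: ✓ CMP  NZCV=1000
1: · MOVVS
2: ✓ MOVLT  r1←0xe5
3: ✓ CMP  NZCV=0010
4: ✓ ADDGE  r0←0x2c
5: ✓ MOVCS  r0←0xc8
6: · ADDVS
7: ✓ CMP  NZCV=1000
8: ✓ SUBLS  r2←0x6b
9: · MOVHI

VAL = 0xe5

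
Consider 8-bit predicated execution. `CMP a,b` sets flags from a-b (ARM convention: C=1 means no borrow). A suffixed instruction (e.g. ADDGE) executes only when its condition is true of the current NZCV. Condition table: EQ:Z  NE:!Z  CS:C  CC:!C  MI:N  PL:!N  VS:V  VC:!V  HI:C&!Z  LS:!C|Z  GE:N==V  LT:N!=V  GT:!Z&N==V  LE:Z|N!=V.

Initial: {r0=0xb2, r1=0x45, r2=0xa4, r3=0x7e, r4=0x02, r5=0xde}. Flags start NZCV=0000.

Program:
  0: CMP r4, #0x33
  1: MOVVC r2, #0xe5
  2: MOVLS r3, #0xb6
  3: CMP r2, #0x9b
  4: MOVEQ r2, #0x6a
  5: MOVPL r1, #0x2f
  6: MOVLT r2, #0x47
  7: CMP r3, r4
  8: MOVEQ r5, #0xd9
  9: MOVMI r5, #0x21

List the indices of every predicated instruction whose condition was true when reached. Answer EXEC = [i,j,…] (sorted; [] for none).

EXEC = [1,2,5,9]

0: ✓ CMP  NZCV=1000
1: ✓ MOVVC  r2←0xe5
2: ✓ MOVLS  r3←0xb6
3: ✓ CMP  NZCV=0010
4: · MOVEQ
5: ✓ MOVPL  r1←0x2f
6: · MOVLT
7: ✓ CMP  NZCV=1010
8: · MOVEQ
9: ✓ MOVMI  r5←0x21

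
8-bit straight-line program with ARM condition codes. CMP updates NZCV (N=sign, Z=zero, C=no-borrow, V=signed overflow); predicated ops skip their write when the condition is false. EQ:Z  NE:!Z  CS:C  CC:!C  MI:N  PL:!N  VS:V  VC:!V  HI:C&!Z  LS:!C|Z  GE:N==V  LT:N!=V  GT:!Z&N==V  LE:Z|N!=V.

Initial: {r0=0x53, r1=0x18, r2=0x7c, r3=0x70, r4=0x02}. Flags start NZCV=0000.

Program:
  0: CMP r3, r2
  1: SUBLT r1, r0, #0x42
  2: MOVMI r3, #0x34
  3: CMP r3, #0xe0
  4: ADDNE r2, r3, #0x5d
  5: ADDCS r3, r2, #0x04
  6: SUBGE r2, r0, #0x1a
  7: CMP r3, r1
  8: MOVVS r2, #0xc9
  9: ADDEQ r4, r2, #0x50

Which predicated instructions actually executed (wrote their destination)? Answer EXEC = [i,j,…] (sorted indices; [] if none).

EXEC = [1,2,4,6]

0: ✓ CMP  NZCV=1000
1: ✓ SUBLT  r1←0x11
2: ✓ MOVMI  r3←0x34
3: ✓ CMP  NZCV=0000
4: ✓ ADDNE  r2←0x91
5: · ADDCS
6: ✓ SUBGE  r2←0x39
7: ✓ CMP  NZCV=0010
8: · MOVVS
9: · ADDEQ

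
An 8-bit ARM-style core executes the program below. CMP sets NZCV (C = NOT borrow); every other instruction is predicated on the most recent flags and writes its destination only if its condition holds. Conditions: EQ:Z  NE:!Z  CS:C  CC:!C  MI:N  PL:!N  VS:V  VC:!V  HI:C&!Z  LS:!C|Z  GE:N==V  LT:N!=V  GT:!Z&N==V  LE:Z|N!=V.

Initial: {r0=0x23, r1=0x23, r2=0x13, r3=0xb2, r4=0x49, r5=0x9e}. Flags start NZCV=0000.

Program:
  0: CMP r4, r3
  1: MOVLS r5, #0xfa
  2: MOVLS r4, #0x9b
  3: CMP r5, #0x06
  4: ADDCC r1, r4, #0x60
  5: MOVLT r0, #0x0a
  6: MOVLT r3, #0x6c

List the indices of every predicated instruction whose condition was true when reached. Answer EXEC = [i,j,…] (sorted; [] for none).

EXEC = [1,2,5,6]

[0] flags=1001 → (cmp)
[1] flags=1001 LS?T → r5=0xfa
[2] flags=1001 LS?T → r4=0x9b
[3] flags=1010 → (cmp)
[4] flags=1010 CC?F → skip
[5] flags=1010 LT?T → r0=0x0a
[6] flags=1010 LT?T → r3=0x6c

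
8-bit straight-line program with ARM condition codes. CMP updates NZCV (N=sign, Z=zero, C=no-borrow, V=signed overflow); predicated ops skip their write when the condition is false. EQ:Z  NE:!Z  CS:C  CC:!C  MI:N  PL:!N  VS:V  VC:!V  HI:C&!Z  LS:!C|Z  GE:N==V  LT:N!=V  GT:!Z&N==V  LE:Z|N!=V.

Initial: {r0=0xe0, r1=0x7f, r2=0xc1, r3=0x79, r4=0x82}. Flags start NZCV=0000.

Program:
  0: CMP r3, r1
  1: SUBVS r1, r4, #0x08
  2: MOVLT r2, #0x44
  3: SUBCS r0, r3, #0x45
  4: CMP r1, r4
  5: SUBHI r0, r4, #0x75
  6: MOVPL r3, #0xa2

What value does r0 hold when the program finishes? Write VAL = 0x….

VAL = 0xe0

[0] flags=1000 → (cmp)
[1] flags=1000 VS?F → skip
[2] flags=1000 LT?T → r2=0x44
[3] flags=1000 CS?F → skip
[4] flags=1001 → (cmp)
[5] flags=1001 HI?F → skip
[6] flags=1001 PL?F → skip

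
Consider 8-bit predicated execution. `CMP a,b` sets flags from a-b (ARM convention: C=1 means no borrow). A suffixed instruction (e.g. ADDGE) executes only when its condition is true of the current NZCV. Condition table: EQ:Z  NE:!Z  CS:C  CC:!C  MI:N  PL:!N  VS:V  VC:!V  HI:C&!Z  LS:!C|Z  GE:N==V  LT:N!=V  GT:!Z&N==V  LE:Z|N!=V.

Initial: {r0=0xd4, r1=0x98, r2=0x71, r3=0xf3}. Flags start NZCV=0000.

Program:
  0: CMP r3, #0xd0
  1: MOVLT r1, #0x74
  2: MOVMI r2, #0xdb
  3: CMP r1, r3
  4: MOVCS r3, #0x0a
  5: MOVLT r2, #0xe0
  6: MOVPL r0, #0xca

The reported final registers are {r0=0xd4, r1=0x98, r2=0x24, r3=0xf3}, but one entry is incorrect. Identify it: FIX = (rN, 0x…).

[0] flags=0010 → (cmp)
[1] flags=0010 LT?F → skip
[2] flags=0010 MI?F → skip
[3] flags=1000 → (cmp)
[4] flags=1000 CS?F → skip
[5] flags=1000 LT?T → r2=0xe0
[6] flags=1000 PL?F → skip

FIX = (r2, 0xe0)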